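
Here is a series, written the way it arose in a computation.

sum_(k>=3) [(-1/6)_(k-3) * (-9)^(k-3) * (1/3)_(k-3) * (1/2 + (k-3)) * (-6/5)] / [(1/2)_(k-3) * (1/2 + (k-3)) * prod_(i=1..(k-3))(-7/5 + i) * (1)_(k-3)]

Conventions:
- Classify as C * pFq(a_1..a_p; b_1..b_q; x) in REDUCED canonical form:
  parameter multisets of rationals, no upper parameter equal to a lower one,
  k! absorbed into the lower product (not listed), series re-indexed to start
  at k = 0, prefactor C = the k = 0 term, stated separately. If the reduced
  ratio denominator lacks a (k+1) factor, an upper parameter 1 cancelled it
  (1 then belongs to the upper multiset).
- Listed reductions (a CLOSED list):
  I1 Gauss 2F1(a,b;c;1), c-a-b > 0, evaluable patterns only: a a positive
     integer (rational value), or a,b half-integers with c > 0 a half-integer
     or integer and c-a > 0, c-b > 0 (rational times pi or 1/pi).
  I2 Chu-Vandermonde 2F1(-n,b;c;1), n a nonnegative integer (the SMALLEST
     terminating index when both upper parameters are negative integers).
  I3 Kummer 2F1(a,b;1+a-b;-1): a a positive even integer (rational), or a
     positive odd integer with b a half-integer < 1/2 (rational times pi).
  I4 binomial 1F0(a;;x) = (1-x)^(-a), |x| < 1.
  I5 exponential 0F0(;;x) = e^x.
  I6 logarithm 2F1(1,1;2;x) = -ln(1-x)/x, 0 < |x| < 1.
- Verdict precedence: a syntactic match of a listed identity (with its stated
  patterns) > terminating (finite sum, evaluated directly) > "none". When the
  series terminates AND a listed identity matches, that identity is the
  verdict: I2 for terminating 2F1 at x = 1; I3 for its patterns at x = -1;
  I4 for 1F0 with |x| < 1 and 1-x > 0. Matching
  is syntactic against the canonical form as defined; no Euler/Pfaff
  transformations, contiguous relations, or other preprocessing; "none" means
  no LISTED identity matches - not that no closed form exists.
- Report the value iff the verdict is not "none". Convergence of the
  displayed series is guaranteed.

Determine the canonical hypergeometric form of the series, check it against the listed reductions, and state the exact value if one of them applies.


Classification (C = -6/5): 2F2 with upper {-1/6, 1/3}, lower {-2/5, 1/2}, argument x = -9. Verdict: none. No listed pattern accepts 2F2(-1/6, 1/3; -2/5, 1/2; -9).

The tell: x = (-9) and (1)_k (prefactor -6/5) is k! itself.
Adjacent-term ratio: r(k) = (-9) * (k-1/6) (k+1/3) / [(k-2/5) (k+1/2) (k+1)] ; factor over Q: parameters, x = (-9), and C = -6/5.


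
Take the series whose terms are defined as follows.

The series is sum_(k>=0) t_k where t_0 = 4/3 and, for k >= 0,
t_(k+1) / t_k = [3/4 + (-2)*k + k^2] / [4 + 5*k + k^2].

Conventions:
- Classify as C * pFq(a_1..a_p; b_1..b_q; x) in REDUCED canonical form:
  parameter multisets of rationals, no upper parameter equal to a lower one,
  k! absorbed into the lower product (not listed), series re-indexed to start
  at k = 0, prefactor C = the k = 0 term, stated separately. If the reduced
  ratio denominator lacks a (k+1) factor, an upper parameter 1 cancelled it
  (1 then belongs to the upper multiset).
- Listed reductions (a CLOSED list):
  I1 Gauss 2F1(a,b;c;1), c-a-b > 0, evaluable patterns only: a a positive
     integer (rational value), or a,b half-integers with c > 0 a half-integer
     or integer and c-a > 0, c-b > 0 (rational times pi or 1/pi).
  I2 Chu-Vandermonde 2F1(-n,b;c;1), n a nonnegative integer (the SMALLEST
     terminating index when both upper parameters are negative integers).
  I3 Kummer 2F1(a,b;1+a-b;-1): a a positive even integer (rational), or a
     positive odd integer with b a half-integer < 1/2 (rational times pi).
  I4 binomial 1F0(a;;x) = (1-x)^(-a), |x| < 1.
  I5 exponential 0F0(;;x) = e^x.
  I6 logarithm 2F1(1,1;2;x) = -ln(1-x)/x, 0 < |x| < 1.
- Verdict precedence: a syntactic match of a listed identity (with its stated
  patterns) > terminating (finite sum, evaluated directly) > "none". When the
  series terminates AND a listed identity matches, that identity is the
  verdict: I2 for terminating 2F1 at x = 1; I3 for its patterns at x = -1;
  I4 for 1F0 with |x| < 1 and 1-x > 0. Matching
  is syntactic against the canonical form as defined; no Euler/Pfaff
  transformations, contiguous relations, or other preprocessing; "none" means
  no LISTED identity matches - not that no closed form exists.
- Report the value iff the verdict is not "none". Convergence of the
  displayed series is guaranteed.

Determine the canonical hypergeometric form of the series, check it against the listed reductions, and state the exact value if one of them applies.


Key observation: t_0 = 4/3 here, and factor the ratio over Q (C = 4/3, x = 1): negated roots = parameters.
Adjacent-term ratio: r(k) = 1 * (k-3/2) (k-1/2) / [(k+4) (k+1)] - poly over poly, x = 1 from leading terms; C = 4/3 at k = 0.

With C = 4/3: the canonical form is 2F1(-3/2, -1/2; 4; 1). Verdict: Gauss's theorem I1 (half-integer case) fires (x = 1; upper {-3/2, -1/2} half-integers, c = 4 in the evaluable pattern). Value: (32768/6615) / pi.


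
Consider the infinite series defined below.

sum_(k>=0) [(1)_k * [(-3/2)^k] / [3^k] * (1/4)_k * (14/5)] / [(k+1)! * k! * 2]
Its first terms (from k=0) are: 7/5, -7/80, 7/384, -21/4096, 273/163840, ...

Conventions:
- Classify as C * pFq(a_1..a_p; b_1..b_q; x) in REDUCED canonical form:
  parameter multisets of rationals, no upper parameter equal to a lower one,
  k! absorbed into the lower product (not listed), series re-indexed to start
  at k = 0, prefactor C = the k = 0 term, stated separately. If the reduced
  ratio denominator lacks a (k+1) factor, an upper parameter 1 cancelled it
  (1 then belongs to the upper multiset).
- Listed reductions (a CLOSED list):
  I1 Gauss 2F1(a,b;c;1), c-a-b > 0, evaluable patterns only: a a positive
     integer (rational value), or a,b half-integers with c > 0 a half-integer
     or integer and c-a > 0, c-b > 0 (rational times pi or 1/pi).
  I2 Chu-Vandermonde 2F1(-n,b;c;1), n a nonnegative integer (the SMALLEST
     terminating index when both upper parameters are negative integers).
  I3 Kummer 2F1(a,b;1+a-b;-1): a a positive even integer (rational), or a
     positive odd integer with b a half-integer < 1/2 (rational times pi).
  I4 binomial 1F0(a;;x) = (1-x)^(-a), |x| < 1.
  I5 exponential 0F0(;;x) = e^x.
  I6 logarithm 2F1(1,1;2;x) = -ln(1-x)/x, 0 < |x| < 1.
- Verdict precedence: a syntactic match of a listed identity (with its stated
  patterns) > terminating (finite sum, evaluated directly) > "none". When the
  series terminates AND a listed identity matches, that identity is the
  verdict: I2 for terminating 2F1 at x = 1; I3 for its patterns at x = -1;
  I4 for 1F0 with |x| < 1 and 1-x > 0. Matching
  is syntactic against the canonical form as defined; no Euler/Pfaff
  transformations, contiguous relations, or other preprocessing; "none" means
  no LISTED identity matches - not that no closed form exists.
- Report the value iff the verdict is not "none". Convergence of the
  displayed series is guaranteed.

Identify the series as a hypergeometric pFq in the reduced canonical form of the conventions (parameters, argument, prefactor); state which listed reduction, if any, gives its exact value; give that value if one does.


First insight: with t_0 = 7/5, the denominator's factorial ratio (C = 7/5, x = -1/2) is a lower Pochhammer.
Step ratio: r(k) = (-1/2) * (k+1/4) (k+1) / [(k+2) (k+1)] - poly over poly, x = (-1/2) from leading terms; C = 7/5 at k = 0.

This is 7/5 * 2F1(1/4, 1; 2; -1/2) in reduced canonical form. Verdict: none. No listed pattern accepts 2F1(1/4, 1; 2; -1/2).


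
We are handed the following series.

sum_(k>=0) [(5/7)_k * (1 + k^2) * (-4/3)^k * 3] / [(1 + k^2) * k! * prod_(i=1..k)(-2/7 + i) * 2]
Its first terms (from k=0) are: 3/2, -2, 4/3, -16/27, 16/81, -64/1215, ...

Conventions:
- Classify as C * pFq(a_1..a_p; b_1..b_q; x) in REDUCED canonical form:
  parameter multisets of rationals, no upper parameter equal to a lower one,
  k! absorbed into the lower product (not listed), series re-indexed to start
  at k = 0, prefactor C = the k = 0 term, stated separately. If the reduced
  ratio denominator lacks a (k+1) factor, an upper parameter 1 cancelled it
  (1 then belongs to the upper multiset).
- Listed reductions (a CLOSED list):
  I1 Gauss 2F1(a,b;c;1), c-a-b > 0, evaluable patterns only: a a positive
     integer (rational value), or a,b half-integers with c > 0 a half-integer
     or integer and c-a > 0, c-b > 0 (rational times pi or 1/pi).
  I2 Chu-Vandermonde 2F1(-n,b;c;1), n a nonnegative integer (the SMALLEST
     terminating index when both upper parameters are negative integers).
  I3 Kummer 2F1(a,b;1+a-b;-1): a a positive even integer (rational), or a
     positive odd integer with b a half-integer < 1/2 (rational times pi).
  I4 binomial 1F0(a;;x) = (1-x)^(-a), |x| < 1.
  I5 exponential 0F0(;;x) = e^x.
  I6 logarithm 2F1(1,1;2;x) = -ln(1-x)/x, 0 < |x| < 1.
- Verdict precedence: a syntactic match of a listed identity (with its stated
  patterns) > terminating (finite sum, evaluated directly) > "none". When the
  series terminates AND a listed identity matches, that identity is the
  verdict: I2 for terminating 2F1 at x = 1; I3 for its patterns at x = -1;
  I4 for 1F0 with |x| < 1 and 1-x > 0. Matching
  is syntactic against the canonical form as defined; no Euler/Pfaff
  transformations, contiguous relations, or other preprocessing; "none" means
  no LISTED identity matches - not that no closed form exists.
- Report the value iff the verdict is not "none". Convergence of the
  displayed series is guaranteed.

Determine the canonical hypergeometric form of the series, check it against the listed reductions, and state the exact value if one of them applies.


Classification (C = 3/2): 0F0 with upper {-}, lower {-}, argument x = -4/3. Verdict at x = -4/3: the I5 exponential reduction matches (the 0F0 exponential series at x = -4/3). Its exact value is (3/2) * e^(-4/3).

Key step: from the first term 3/2: the lower running product (C = 3/2) is a rising factorial.
Step ratio: r(k) = (-4/3) * 1 / [(k+1)] - poly over poly, x = (-4/3) from leading terms; C = 3/2 at k = 0.


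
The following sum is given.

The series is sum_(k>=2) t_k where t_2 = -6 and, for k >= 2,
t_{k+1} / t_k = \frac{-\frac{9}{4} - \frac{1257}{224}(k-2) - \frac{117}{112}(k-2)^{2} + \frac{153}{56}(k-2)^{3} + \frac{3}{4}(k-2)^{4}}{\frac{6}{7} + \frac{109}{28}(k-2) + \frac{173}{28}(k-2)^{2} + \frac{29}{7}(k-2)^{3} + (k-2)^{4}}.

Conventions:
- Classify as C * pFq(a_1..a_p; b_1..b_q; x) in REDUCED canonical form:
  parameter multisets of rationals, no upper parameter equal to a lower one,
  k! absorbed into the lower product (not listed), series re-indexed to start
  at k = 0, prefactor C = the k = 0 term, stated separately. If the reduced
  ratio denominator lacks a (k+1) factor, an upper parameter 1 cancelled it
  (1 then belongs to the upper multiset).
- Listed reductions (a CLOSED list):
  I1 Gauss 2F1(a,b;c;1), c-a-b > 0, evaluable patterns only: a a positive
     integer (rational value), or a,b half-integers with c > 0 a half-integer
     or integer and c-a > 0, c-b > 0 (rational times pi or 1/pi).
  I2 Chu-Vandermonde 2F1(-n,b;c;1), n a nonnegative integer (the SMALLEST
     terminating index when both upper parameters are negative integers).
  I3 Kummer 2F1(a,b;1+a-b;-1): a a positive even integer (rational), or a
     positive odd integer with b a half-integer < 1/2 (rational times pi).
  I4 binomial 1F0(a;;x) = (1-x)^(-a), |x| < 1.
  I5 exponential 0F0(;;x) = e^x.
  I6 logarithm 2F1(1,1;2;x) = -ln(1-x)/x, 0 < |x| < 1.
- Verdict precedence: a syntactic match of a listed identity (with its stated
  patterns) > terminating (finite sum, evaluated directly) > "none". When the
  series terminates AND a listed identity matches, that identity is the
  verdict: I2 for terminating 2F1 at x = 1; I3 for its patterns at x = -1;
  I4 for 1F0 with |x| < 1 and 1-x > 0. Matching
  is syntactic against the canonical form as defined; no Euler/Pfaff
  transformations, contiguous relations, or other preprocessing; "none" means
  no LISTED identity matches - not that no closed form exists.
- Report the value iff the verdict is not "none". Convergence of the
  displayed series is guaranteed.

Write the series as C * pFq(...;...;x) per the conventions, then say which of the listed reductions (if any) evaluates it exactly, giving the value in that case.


Reduced: x = \frac{3}{4}, 2F1, upper = {-\frac{3}{2}, \frac{7}{2}}, lower = {\frac{3}{2}}, C = -6. Verdict: no listed reduction: x = \frac{3}{4} and upper {-\frac{3}{2}, \frac{7}{2}} fail every I1-I6 pattern.

First insight: with t_0 = -6, the expanded ratio factors over Q; C = -6, x = 3/4, roots give parameters.
Step ratio: r(k) = \frac{3}{4} * (k-\frac{3}{2}) (k+\frac{7}{2}) / [(k+\frac{3}{2}) (k+1)] - rational in k. x = \frac{3}{4}; t_0 = -6; negate the roots.


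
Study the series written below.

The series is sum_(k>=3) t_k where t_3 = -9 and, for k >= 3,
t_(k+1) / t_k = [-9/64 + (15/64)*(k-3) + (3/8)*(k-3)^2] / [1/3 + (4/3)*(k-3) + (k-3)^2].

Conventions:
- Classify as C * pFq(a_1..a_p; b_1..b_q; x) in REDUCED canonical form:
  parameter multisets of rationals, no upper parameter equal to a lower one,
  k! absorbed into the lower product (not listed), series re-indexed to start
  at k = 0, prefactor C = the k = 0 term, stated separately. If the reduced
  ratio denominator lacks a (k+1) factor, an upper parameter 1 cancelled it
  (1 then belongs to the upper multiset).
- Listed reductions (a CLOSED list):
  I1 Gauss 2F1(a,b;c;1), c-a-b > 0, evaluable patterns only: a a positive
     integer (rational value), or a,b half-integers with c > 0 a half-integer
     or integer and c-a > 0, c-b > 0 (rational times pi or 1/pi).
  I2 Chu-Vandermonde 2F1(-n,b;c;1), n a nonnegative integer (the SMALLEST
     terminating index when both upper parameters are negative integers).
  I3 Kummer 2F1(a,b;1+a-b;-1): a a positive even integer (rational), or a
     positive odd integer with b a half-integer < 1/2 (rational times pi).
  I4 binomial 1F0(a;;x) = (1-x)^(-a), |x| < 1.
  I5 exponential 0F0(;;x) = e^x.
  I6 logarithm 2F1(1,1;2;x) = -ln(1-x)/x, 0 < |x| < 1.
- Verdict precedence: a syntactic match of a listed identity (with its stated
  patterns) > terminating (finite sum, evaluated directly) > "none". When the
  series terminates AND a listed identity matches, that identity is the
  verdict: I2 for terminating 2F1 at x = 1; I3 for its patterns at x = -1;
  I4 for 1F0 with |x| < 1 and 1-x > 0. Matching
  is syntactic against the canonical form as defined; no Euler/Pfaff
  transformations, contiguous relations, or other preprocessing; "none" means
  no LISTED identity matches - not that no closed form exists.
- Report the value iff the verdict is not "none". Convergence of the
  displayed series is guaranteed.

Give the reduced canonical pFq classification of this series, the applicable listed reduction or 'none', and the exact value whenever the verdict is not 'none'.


Classification (C = -9): 2F1 with upper {-3/8, 1}, lower {1/3}, argument x = 3/8. Verdict: none. A 2F1 with upper {-3/8, 1} fits none of I1-I6 at x = 3/8; the sum runs forever.

Structural cue: t_0 = -9 here, and the expanded ratio factors over Q; C = -9, roots give parameters.
Consecutive-term ratio: r(k) = (3/8) * (k-3/8) (k+1) / [(k+1/3) (k+1)] ; factor over Q: parameters, x = (3/8), and C = -9.


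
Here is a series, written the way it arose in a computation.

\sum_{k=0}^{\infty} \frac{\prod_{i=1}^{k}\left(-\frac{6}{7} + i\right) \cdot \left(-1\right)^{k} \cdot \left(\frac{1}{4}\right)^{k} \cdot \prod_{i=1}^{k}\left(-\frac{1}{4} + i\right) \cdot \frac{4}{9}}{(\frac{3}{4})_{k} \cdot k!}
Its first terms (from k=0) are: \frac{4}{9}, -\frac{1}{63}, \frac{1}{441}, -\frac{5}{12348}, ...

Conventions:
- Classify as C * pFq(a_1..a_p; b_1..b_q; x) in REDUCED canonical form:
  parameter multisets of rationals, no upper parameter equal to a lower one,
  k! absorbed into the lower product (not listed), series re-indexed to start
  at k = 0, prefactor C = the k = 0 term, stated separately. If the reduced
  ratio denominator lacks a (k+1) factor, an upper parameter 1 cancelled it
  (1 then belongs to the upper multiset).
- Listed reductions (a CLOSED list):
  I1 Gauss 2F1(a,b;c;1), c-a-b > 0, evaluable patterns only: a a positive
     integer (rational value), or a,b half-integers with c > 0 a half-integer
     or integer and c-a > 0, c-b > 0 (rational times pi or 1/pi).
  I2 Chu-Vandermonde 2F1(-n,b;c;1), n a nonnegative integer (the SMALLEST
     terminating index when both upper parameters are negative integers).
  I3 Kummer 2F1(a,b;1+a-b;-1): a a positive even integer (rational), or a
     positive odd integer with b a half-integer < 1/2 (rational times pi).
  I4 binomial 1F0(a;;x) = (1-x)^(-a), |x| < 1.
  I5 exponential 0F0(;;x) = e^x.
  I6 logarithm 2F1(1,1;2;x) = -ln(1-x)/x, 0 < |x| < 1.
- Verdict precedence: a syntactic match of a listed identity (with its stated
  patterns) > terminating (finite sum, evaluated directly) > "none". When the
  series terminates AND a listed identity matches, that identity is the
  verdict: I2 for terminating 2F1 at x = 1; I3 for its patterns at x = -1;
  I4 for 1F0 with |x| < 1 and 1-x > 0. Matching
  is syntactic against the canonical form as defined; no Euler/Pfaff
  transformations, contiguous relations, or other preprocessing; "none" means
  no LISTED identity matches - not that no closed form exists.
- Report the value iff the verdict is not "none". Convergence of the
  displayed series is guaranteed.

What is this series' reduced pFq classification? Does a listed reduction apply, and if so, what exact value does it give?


At argument -\frac{1}{4}: a 1F0 with upper {\frac{1}{7}}, lower {-}, scaled by C = \frac{4}{9}. Verdict (x = -\frac{1}{4}): the I4 binomial reduction applies (the 1F0 binomial series: exponent -1/7, x = -\frac{1}{4}). Hence: \frac{4}{9} \cdot \left(\frac{5}{4}\right)^{-\frac{1}{7}}.

The tell: t_0 = \frac{4}{9} here, and the parameter 3/4 appears in both the upper and lower lists and cancels.
Consecutive-term ratio: r(k) = -\frac{1}{4} * (k+\frac{1}{7}) / [(k+1)] - rational in k. x = -\frac{1}{4}; t_0 = \frac{4}{9}; negate the roots.


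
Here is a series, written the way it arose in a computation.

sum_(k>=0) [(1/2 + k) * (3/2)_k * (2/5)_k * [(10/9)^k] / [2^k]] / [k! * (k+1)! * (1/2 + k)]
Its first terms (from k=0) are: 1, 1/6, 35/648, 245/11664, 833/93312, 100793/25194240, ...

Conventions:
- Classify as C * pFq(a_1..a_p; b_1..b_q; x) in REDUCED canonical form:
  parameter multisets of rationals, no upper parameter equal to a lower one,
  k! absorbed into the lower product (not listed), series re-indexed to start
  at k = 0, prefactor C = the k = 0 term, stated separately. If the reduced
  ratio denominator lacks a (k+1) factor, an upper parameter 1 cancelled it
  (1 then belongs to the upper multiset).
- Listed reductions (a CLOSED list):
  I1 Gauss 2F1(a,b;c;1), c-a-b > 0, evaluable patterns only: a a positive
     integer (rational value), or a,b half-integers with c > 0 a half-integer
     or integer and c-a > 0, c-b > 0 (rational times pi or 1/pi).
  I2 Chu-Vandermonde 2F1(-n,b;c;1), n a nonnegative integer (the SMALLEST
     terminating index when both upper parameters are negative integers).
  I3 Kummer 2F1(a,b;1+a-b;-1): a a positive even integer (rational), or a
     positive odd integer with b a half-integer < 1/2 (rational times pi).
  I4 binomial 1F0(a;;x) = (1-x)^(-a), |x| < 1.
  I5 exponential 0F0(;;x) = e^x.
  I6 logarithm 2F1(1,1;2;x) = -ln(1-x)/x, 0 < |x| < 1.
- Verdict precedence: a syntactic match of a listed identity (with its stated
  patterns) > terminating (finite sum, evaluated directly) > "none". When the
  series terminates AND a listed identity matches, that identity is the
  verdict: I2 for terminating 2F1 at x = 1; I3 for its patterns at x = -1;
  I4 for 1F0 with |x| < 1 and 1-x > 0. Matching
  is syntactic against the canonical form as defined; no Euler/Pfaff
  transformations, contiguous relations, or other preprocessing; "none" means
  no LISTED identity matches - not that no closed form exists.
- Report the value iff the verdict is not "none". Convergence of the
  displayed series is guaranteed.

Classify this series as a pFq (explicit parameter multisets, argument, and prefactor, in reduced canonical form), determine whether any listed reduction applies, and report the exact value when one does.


x = 5/9 here; the reduced form reads 2F1, upper {2/5, 3/2}, lower {2}, C = 1. Verdict: none - this 2F1 at x = 5/9 matches no listed pattern, and upper {2/5, 3/2} holds no stopper.

First insight: with t_0 = 1, the two k-th powers (C = 1) combine into one argument.
Step ratio: r(k) = (5/9) * (k+2/5) (k+3/2) / [(k+2) (k+1)] - poly over poly, x = (5/9) from leading terms; C = 1 at k = 0.


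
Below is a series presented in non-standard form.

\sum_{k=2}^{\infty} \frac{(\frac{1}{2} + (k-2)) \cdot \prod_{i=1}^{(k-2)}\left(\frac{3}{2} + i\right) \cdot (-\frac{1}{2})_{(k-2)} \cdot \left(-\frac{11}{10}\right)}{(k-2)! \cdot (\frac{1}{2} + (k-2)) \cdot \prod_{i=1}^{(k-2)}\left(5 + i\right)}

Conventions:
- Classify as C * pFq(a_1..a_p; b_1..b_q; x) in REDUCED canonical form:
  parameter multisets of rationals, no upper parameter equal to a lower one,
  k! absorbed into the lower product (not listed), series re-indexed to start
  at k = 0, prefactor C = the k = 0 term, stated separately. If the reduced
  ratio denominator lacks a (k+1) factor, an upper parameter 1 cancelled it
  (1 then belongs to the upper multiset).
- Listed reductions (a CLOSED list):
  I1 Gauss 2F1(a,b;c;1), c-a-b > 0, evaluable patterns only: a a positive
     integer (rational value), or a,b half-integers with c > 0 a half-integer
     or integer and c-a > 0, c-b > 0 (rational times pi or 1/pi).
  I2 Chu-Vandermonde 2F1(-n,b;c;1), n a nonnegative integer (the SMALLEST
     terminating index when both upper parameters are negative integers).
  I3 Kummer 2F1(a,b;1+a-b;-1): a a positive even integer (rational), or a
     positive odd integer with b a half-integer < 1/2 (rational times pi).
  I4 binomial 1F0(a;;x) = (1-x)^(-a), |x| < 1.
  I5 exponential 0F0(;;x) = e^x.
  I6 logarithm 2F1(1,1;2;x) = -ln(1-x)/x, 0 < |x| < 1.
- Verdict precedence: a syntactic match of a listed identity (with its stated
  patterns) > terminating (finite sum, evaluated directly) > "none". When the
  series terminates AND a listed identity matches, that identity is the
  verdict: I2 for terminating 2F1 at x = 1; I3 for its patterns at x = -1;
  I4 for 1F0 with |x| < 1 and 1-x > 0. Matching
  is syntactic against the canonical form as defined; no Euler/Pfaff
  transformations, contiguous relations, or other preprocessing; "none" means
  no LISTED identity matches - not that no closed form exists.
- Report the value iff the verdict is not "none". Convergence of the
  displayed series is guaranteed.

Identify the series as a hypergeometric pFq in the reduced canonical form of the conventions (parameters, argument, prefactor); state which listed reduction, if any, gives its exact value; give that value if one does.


With C = -\frac{11}{10}: the canonical form is 2F1(-\frac{1}{2}, \frac{5}{2}; 6; 1). Verdict: Gauss (I1, half-integer pattern) fires (x = 1; upper {-\frac{1}{2}, \frac{5}{2}} half-integers, c = 6 in the evaluable pattern). Its exact value is \left(-\frac{4096}{1575}\right) / \pi.

The tell: with t_0 = -\frac{11}{10}, the running product (C = -11/10, x = 1) telescopes to a rising factorial.
Term ratio: r(k) = 1 * (k-\frac{1}{2}) (k+\frac{5}{2}) / [(k+6) (k+1)] ; factor over Q: parameters, x = 1, and C = -\frac{11}{10}.


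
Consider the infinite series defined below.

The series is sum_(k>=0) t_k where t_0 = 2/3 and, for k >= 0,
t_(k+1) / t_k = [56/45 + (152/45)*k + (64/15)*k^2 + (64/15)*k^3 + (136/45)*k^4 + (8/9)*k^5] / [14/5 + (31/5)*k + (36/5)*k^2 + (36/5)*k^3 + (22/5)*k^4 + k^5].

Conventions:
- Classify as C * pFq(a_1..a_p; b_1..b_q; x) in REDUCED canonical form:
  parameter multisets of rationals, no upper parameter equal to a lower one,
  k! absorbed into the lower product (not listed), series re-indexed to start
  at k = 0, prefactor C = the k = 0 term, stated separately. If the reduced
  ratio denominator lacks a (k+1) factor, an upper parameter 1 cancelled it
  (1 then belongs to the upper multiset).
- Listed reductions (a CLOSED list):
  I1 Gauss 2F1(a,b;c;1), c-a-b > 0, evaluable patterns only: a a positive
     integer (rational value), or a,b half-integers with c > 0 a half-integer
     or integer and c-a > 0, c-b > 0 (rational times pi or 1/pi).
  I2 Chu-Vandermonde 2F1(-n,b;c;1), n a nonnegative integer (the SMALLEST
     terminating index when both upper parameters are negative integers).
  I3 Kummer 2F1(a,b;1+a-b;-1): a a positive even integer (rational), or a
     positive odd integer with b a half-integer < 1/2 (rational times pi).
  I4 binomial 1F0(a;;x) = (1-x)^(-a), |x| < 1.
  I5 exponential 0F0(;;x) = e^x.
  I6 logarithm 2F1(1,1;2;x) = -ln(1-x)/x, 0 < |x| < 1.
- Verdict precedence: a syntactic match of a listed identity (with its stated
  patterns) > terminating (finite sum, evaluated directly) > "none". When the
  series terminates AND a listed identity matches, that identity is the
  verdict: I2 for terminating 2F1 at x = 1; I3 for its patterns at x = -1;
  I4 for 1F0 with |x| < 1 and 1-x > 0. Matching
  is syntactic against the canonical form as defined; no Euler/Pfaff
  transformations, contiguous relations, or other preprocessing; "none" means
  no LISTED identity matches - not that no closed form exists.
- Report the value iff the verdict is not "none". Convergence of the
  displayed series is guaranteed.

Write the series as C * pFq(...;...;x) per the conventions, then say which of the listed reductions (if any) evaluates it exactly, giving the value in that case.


Key observation: x = (8/9) and cancel k^2 + 1 from the displayed ratio first; then C = 2/3, x = 8/9.
Step ratio: r(k) = (8/9) * (k+1) (k+1) / [(k+2) (k+1)] ; factor over Q: parameters, x = (8/9), and C = 2/3.

At argument 8/9: a 2F1 with upper {1, 1}, lower {2}, scaled by C = 2/3. Verdict: the I6 logarithm reduction applies (the logarithm: parameters (1,1;2), x = 8/9). Sum: (-3/4) * ln(1/9).


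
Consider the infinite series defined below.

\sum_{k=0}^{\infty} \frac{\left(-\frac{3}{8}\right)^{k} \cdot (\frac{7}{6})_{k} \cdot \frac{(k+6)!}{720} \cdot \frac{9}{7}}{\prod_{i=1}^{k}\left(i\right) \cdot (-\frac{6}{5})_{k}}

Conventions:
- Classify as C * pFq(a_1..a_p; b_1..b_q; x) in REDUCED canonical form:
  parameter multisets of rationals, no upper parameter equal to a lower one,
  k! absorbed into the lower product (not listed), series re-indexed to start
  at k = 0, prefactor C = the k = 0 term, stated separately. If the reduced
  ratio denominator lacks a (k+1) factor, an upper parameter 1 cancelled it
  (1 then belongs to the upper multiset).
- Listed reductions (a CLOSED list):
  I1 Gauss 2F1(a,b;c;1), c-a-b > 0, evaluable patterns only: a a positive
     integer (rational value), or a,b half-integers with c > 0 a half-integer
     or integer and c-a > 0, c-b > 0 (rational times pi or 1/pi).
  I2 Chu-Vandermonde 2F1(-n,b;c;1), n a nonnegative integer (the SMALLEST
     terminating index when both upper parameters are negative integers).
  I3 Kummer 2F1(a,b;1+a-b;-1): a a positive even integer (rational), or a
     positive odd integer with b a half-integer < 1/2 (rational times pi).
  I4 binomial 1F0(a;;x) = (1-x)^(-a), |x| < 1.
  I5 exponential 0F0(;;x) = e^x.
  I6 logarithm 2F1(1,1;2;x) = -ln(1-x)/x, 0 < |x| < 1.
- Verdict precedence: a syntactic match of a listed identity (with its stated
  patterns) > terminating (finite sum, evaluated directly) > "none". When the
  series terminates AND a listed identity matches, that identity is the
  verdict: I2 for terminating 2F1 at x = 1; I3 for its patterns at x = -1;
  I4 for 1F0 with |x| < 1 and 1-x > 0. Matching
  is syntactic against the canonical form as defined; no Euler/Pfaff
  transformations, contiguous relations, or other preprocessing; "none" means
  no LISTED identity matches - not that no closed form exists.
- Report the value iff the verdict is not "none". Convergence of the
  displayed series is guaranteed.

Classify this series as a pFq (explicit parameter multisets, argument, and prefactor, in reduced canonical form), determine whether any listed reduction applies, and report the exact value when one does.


Canonical form: C = \frac{9}{7} times 2F1 with upper {\frac{7}{6}, 7}, lower {-\frac{6}{5}}, x = -\frac{3}{8}. Verdict: no listed reduction: x = -\frac{3}{8} and upper {\frac{7}{6}, 7} fail every I1-I6 pattern.

Key step: t_0 being \frac{9}{7}, the product of the first k integers (C = 9/7) is k!.
Step ratio: r(k) = -\frac{3}{8} * (k+\frac{7}{6}) (k+7) / [(k-\frac{6}{5}) (k+1)] - rational in k. x = -\frac{3}{8}; t_0 = \frac{9}{7}; negate the roots.


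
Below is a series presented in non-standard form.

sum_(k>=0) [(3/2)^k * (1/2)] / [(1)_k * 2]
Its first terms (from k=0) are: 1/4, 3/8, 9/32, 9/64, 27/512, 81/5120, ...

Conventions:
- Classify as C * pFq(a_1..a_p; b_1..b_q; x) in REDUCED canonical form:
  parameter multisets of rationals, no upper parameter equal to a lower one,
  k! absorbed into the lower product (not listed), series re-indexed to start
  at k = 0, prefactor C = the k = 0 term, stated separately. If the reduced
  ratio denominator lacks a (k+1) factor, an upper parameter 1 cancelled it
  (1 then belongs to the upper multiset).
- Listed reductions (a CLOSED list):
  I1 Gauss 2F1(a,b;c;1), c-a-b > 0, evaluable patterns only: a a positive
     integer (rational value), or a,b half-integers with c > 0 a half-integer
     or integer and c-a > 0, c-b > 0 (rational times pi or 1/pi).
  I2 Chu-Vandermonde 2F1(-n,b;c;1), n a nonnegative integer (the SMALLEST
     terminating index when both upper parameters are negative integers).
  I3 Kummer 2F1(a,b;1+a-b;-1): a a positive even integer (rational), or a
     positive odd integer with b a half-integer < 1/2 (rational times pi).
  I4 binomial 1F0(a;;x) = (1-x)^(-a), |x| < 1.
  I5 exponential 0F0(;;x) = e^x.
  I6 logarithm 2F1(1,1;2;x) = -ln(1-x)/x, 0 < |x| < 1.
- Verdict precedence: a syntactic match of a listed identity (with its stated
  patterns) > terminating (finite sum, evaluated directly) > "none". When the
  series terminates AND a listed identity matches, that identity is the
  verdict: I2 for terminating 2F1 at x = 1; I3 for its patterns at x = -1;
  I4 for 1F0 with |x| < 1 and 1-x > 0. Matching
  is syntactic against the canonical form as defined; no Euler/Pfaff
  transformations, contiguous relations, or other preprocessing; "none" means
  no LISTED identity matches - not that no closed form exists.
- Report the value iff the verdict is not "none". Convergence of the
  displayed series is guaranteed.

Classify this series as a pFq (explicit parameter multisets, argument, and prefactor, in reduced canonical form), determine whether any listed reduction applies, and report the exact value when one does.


The series (x = 3/2) is 0F0: upper {-}, lower {-}, prefactor 1/4. Verdict at x = 3/2: the I5 exponential reduction matches (the 0F0 exponential series at x = 3/2). Its exact value is (1/4) * e^(3/2).

Key observation: with t_0 = 1/4, (1)_k (prefactor 1/4) is k! itself.
Step ratio: r(k) = (3/2) * 1 / [(k+1)] - poly over poly, x = (3/2) from leading terms; C = 1/4 at k = 0.


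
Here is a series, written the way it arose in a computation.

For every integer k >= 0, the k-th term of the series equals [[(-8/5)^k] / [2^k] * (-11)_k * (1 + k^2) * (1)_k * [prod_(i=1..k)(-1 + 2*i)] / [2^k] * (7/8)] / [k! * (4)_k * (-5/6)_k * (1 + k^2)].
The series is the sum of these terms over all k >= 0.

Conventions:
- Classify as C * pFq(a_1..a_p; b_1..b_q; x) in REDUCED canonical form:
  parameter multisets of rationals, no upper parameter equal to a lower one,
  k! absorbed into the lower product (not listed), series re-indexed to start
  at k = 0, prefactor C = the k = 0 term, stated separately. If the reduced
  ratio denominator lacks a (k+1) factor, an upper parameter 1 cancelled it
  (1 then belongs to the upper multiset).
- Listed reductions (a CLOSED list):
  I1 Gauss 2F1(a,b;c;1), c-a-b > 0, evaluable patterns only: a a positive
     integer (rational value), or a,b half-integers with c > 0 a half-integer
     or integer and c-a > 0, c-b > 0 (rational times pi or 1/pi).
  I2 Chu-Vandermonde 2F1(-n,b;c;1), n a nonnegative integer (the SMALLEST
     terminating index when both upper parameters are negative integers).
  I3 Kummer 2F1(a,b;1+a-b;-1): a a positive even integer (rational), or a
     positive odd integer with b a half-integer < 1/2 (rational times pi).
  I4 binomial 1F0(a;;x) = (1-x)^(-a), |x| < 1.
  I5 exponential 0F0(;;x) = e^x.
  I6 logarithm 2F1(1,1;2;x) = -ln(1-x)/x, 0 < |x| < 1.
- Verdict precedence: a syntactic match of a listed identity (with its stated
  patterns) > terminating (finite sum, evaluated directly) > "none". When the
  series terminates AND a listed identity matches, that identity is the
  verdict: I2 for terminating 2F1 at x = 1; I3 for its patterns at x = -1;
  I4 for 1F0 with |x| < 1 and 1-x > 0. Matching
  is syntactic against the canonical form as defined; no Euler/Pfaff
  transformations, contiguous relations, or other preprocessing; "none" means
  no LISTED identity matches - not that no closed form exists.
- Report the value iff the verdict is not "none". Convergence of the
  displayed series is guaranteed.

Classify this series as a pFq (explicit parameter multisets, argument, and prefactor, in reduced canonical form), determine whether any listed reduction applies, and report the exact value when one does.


Canonical form: C = 7/8 times 3F2 with upper {-11, 1/2, 1}, lower {-5/6, 4}, x = -4/5. Verdict: terminating - upper parameter -11 makes this a finite sum (last index 11), evaluated exactly. Value: -27294195526517855876/104096690673828125.

First insight: with t_0 = 7/8, the factor k^2 + 1 cancels (top and bottom), leaving C = 7/8, x = -4/5.
Step ratio: r(k) = (-4/5) * (k-11) (k+1/2) (k+1) / [(k-5/6) (k+4) (k+1)] - rational; roots negated = parameters, x = (-4/5), C = 7/8.


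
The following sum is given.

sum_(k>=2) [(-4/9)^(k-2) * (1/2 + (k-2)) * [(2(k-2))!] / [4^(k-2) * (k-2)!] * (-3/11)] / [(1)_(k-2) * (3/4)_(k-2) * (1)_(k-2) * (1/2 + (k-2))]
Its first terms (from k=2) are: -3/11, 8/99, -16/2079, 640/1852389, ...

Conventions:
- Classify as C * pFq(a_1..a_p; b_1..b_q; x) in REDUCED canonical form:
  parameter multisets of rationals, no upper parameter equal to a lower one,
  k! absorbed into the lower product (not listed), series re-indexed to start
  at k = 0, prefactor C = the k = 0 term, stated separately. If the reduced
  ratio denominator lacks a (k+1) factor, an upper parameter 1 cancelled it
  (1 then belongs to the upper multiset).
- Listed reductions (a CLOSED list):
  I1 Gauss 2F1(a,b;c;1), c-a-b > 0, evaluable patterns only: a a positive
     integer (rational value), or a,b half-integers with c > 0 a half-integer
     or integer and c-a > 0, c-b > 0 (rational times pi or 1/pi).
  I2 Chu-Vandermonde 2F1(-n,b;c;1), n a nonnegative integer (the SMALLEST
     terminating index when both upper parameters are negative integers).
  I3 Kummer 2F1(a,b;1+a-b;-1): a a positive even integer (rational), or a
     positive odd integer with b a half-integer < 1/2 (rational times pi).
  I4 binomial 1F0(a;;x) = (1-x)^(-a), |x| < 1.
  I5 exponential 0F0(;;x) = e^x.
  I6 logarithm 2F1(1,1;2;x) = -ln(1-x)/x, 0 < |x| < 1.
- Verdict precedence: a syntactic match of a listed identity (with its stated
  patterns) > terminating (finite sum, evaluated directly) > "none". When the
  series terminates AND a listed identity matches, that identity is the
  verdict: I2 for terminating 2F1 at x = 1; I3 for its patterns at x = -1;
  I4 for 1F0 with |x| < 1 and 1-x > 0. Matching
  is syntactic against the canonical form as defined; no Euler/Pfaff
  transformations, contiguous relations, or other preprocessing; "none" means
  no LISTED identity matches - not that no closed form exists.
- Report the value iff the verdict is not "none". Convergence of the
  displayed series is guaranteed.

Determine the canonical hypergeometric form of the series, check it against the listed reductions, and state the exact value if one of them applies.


At argument -4/9: a 1F2 with upper {1/2}, lower {3/4, 1}, scaled by C = -3/11. Verdict: none. Every listed pattern misses the 1F2 form at -4/9, upper {1/2}.

Structural cue: x = (-4/9) and (1)_k (C = -3/11) is k! itself.
Term ratio: r(k) = (-4/9) * (k+1/2) / [(k+3/4) (k+1) (k+1)] - rational in k, leading ratio (-4/9); with t_0 = -3/11, classification follows.


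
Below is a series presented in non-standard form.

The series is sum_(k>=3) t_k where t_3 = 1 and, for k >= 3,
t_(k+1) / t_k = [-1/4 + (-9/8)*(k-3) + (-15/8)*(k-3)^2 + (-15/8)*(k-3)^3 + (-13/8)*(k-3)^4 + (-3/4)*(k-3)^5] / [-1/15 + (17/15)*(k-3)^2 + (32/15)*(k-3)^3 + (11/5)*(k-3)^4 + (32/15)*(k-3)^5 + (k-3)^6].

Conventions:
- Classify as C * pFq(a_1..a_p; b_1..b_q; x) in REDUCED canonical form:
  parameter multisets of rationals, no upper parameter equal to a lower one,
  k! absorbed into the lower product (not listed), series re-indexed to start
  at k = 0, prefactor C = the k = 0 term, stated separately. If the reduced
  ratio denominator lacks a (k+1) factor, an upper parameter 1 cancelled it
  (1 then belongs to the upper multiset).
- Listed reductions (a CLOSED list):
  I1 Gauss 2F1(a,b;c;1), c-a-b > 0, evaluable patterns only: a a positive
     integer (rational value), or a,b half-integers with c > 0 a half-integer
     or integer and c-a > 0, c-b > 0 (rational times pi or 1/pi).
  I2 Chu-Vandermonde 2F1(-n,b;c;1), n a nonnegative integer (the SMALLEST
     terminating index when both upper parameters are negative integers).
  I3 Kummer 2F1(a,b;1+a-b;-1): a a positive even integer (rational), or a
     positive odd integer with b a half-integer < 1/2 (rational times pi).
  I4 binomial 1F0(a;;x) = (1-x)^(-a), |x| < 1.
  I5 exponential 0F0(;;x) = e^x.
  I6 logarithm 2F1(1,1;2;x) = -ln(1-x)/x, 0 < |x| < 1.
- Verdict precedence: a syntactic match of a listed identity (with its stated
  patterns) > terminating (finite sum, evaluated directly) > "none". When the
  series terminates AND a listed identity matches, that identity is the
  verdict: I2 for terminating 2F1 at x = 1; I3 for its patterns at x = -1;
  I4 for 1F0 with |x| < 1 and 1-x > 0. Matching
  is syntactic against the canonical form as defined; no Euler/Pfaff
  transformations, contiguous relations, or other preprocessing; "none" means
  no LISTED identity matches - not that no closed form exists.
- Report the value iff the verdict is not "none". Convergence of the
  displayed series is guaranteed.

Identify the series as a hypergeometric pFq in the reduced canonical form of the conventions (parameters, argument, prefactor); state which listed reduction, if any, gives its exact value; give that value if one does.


Structural cue: t_0 being 1, roots of the ratio polynomials (C = 1) are the negated parameters.
Consecutive-term ratio: r(k) = (-3/4) * (k+1/2) (k+2/3) / [(k-1/5) (k+1/3) (k+1)] - poly over poly, x = (-3/4) from leading terms; C = 1 at k = 0.

Reduced: x = -3/4, 2F2, upper = {1/2, 2/3}, lower = {-1/5, 1/3}, C = 1. Verdict: none. No listed pattern accepts 2F2(1/2, 2/3; -1/5, 1/3; -3/4).


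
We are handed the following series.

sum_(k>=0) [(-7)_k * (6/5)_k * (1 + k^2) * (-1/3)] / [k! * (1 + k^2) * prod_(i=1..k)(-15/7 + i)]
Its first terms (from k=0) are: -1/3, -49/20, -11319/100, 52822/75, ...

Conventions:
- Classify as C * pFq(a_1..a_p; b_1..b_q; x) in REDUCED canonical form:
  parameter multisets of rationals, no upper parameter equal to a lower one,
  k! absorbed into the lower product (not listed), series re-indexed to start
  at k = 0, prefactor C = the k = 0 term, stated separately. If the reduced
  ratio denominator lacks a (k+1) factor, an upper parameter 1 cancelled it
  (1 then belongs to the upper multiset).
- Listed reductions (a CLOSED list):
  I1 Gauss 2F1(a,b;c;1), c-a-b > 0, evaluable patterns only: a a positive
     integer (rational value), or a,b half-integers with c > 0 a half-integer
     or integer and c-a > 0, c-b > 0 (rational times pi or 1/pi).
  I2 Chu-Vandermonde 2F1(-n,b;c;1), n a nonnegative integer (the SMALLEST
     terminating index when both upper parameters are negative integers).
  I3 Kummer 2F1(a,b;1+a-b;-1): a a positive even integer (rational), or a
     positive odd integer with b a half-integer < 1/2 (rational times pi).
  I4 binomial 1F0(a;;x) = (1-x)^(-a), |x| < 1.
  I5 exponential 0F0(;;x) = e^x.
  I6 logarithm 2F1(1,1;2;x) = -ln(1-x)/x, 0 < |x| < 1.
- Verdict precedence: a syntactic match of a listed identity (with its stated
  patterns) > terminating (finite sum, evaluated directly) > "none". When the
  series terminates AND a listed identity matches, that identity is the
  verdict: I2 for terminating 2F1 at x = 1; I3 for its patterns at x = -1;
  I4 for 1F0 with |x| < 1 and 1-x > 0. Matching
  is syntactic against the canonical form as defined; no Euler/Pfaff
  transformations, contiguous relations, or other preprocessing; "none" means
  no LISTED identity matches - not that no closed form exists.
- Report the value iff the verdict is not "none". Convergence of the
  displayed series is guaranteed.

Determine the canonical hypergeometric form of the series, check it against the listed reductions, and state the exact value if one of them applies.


The series (x = 1) is 2F1: upper {-7, 6/5}, lower {-8/7}, prefactor -1/3. Verdict: this is Chu-Vandermonde (I2) (terminating 2F1 at x = 1 with n = 7, b = 6/5, c = -8/7). Its exact value is 637513264/2330859375.

First insight: t_0 being -1/3, the lower running product (C = -1/3) is a rising factorial.
Term ratio: r(k) = 1 * (k-7) (k+6/5) / [(k-8/7) (k+1)] - rational in k. x = 1; t_0 = -1/3; negate the roots.
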